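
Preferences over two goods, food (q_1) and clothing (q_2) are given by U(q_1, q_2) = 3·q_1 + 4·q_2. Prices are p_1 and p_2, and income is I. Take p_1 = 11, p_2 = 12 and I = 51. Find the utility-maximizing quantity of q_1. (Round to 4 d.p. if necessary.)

Linear utility — the consumer picks whichever good has higher MU/price: 3/11 = 0.2727 vs 4/12 = 0.3333.
q_2 gives more utility per dollar, so spend all income on q_2: q_2* = I/p_2, q_1* = 0.
Numerically: q_1* = 0, q_2* = 4.25.

q_1* = 0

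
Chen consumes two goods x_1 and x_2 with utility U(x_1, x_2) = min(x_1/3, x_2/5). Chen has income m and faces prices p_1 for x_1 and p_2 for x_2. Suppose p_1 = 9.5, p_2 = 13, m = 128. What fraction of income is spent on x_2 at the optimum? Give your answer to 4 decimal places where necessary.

share on x_2 = 0.6952

Leontief preferences: the optimum is at the kink where x_1/3 = x_2/5, i.e. x_2 = (5/3)·x_1.
Budget: p_1·x_1 + p_2·(5/3)·x_1 = m, so (3·p_1 + 5·p_2)·x_1 = 3·m.
Demand: x_1*(p_1,p_2,m) = 3·m/(3·p_1 + 5·p_2), x_2* = 5·m/(3·p_1 + 5·p_2).
Here 3·9.5 + 5·13 = 93.5, giving x_1* = 4.107 and x_2* = 6.8449.
Expenditure on x_2: 13·6.8449 = 88.984; share = 0.6952.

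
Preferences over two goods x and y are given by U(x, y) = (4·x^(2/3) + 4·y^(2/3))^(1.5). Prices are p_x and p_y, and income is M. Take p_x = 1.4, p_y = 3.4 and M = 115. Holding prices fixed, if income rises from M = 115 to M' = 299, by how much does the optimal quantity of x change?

MRS = MU_x/MU_y = (y/x)^(1/3). Set equal to p_x/p_y.
Solve for the ratio: y/x = [p_x/p_y]^(3).
Substitute y = (y/x)·x into the budget: x* = M/(p_x + p_y·(y/x)).
Numerically y/x = 0.069815, so x* = 115/(1.4 + 3.4·0.069815) = 70.2346.
At M' = 299: x* = 182.6099. Change: 182.6099 − 70.2346 = 112.3753.

Δx* = 112.3753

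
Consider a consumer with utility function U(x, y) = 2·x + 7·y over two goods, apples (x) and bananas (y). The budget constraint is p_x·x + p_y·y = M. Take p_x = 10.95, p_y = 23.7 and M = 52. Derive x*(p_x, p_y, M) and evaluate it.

Linear utility — the consumer picks whichever good has higher MU/price: 2/10.95 = 0.1826 vs 7/23.7 = 0.2954.
y gives more utility per dollar, so spend all income on y: y* = M/p_y, x* = 0.
Numerically: x* = 0, y* = 2.1941.

x* = 0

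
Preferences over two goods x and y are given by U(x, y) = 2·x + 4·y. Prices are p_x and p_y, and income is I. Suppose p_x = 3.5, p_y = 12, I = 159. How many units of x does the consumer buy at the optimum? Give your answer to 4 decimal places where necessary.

x* = 45.4286

Linear utility — the consumer picks whichever good has higher MU/price: 2/3.5 = 0.5714 vs 4/12 = 0.3333.
x gives more utility per dollar, so spend all income on x: x* = I/p_x, y* = 0.
Numerically: x* = 45.4286, y* = 0.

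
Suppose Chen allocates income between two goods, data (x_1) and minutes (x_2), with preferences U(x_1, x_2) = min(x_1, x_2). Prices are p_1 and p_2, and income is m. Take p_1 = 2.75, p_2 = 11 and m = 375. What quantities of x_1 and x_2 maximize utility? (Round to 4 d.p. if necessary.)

With perfect complements, no substitution: consume in ratio x_1:x_2 = 1:1.
Budget: p_1·x_1 + p_2·x_1 = m, so (p_1 + p_2)·x_1 = m.
Demand: x_1*(p_1,p_2,m) = m/(p_1 + p_2), x_2* = m/(p_1 + p_2).
Here 2.75 + 11 = 13.75, giving x_1* = 27.2727 and x_2* = 27.2727.

x_1* = 27.2727, x_2* = 27.2727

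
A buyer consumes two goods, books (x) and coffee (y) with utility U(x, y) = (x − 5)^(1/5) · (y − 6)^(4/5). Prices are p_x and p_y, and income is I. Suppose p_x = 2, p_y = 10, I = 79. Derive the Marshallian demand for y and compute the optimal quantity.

MRS = (1/4)·(y−6)/(x−5). Tangency with p_x/p_y gives y−6 = 4·(p_x/p_y)·(x−5).
Substituting into the budget: x* = 5 + 0.2·(I − 5·p_x − 6·p_y)/p_x, and y* = 6 + 0.8·(…)/p_y.
Discretionary income = 79 − 5·2 − 6·10 = 9; y* = 6 + 0.8·9/10 = 6.72.

y* = 6.72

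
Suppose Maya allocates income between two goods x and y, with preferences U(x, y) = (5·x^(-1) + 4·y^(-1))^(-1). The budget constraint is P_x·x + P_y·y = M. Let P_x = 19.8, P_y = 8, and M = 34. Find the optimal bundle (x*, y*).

x* = 1.0948, y* = 1.5405

Numerically y/x = 1.407125, so x* = 34/(19.8 + 8·1.407125) = 1.0948 and y* = 1.407125·1.0948 = 1.5405.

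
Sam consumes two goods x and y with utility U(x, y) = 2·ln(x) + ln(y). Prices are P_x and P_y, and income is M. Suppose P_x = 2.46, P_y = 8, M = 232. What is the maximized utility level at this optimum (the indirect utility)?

The MRS is 2·y/x. Set MRS = P_x/P_y.
So 2·P_y·y = P_x·x; combined with the budget, a share 2/3 of income goes to x.
Demand: x*(P_x,P_y,M) = 2/3·M/P_x and y* = 1/3·M/P_y.
At P_x=2.46, P_y=8, M=232: x* = 2/3·232/2.46 = 62.8726, y* = 9.6667.
Utility at the optimum: U(62.8726, 9.6667) = 10.5509.

V = 10.5509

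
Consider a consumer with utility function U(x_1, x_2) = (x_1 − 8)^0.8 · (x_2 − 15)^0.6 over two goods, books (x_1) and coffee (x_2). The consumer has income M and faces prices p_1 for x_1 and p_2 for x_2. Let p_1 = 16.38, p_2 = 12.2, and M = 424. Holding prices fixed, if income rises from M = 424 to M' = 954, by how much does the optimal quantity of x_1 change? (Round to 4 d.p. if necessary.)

Let x_1' = x_1−8, x_2' = x_2−15. MRS = (4/3)·x_2'/x_1' = p_1/p_2.
After buying the subsistence bundle (8, 15), a share 4/7 of the remaining income goes to x_1: x_1* = 8 + 4/7·(M − 8p_1 − 15p_2)/p_1.
Discretionary income = 424 − 8·16.38 − 15·12.2 = 109.96; x_1* = 8 + 4/7·109.96/16.38 = 11.836.
At M' = 954: x_1* = 30.3255. Change: 30.3255 − 11.836 = 18.4894.

Δx_1* = 18.4894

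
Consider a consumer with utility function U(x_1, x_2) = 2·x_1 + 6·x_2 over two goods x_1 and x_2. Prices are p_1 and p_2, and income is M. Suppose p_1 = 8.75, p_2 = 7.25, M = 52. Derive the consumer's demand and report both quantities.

x_1* = 0, x_2* = 7.1724

Perfect substitutes: compare marginal utility per dollar. 2/p_1 vs 6/p_2 → 0.2286 vs 0.8276.
x_2 gives more utility per dollar, so spend all income on x_2: x_2* = M/p_2, x_1* = 0.
Numerically: x_1* = 0, x_2* = 7.1724.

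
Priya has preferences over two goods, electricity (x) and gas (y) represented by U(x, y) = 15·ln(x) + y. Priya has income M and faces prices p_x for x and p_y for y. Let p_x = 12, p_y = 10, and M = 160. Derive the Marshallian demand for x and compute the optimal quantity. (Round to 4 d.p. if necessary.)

x* = 12.5

MU_x = 15/x, MU_y = 1. Tangency: 15/x = p_x/p_y.
So x*(p_x,p_y) = 15·p_y/p_x, independent of income; and y* = (M − 15·p_y)/p_y.
At the given prices: x* = 15·10/12 = 12.5.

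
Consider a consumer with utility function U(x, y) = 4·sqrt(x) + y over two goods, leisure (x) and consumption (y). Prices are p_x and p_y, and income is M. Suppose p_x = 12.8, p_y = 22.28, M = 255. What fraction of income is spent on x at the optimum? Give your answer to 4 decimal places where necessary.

Plugging in: x* = (2·22.28/12.8)² = 12.1191, y* = 4.4827.
Expenditure on x: 12.8·12.1191 = 155.1245; share = 0.6083.

share on x = 0.6083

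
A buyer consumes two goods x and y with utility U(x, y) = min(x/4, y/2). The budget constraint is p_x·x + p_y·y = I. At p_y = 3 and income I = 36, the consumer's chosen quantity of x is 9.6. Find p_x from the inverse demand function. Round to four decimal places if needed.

p_x = 2.25

With perfect complements, no substitution: consume in ratio x:y = 4:2.
Budget: p_x·x + p_y·(1/2)·x = I, so (4·p_x + 2·p_y)·x = 4·I.
Demand: x*(p_x,p_y,I) = 4·I/(4·p_x + 2·p_y), y* = 2·I/(4·p_x + 2·p_y).
Set x* = 9.6 in the demand function and solve for p_x: p_x = 2.25.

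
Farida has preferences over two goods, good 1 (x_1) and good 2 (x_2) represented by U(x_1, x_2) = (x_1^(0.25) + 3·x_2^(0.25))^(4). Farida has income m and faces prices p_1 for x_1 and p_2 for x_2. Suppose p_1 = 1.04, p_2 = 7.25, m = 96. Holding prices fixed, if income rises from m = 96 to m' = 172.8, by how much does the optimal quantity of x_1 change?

MU_x_1 ∝ x_1^(-0.75), MU_x_2 ∝ 3·x_2^(-0.75), so MRS = (1/3)·(x_2/x_1)^(0.75) = p_1/p_2.
Hence x_2/x_1 = (3·p_1/p_2)^(1/(0.75)), i.e. raised to the 4/3 power.
With the ratio pinned down, the budget gives x_1* = m/(p_1 + p_2·(x_2/x_1)) and x_2* = (x_2/x_1)·x_1*.
Numerically x_2/x_1 = 0.324904, so x_1* = 96/(1.04 + 7.25·0.324904) = 28.2722.
At m' = 172.8: x_1* = 50.89. Change: 50.89 − 28.2722 = 22.6178.

Δx_1* = 22.6178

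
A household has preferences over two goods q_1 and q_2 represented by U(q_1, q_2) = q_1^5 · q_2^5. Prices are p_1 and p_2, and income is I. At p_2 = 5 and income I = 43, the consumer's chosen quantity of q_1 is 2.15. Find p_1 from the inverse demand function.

p_1 = 10

MU_q_1/MU_q_2 = (5·q_2)/(5·q_1); tangency sets this equal to p_1/p_2.
Rearranging, p_2·q_2 = p_1·q_1. Substituting into the budget gives p_1·q_1·(1 + 1) = I.
Demand: q_1*(p_1,p_2,I) = 0.5·I/p_1 and q_2* = 0.5·I/p_2.
Set q_1* = 2.15 in the demand function and solve for p_1: p_1 = 10.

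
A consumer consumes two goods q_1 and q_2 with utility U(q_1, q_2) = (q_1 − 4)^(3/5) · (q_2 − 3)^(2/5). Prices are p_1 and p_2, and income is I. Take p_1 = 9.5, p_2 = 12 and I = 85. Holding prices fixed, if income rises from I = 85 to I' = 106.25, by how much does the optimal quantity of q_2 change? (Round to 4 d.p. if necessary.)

Discretionary income = 85 − 4·9.5 − 3·12 = 11; q_2* = 3 + 0.4·11/12 = 3.3667.
At I' = 106.25: q_2* = 4.075. Change: 4.075 − 3.3667 = 0.7083.

Δq_2* = 0.7083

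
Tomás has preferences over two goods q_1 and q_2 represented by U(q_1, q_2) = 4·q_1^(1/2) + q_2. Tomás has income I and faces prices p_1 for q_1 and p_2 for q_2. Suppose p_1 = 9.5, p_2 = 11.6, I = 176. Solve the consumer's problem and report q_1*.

MU_q_1 = 2/√q_1, MU_q_2 = 1. Tangency: 2/√q_1 = p_1/p_2.
Solve: √q_1 = 2·p_2/p_1, so q_1*(p_1,p_2) = (2·p_2/p_1)², and q_2* = (I − p_1·q_1*)/p_2.
Plugging in: q_1* = (2·11.6/9.5)² = 5.9639.

q_1* = 5.9639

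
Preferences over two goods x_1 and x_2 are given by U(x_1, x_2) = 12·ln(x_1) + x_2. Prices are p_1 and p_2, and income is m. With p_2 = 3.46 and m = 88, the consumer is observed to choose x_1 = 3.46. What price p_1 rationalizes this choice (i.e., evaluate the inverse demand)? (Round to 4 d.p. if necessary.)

MU_x_1 = 12/x_1, MU_x_2 = 1. Tangency: 12/x_1 = p_1/p_2.
So x_1*(p_1,p_2) = 12·p_2/p_1, independent of income; and x_2* = (m − 12·p_2)/p_2.
Set x_1* = 3.46 in the demand function and solve for p_1: p_1 = 12.

p_1 = 12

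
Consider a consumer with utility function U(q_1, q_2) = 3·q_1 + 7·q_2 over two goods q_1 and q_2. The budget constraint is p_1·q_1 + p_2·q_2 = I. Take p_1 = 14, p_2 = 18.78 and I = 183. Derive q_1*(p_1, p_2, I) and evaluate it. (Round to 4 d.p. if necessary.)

q_1* = 0

Perfect substitutes: compare marginal utility per dollar. 3/p_1 vs 7/p_2 → 0.2143 vs 0.3727.
q_2 gives more utility per dollar, so spend all income on q_2: q_2* = I/p_2, q_1* = 0.
Numerically: q_1* = 0, q_2* = 9.7444.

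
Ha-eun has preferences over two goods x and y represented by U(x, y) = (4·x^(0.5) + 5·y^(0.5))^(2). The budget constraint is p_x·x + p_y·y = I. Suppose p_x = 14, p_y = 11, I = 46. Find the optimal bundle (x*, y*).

x* = 1.0994, y* = 2.7826

From the CES first-order condition, (4/5)·(y/x)^(0.5) = p_x/p_y.
Hence y/x = ((5/4)·p_x/p_y)^(1/(0.5)), i.e. raised to the 2 power.
With the ratio pinned down, the budget gives x* = I/(p_x + p_y·(y/x)) and y* = (y/x)·x*.
Numerically y/x = 2.530992, so x* = 46/(14 + 11·2.530992) = 1.0994 and y* = 2.530992·1.0994 = 2.7826.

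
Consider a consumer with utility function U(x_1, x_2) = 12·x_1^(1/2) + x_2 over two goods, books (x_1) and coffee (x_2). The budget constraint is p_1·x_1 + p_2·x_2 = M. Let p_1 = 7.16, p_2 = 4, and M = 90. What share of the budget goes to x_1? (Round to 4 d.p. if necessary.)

Utility is quasi-linear in x_2; the FOC for x_1 is 6/√x_1 = p_1/p_2.
Solve: √x_1 = 6·p_2/p_1, so x_1*(p_1,p_2) = (6·p_2/p_1)², and x_2* = (M − p_1·x_1*)/p_2.
Plugging in: x_1* = (6·4/7.16)² = 11.2356, x_2* = 2.3883.
Expenditure on x_1: 7.16·11.2356 = 80.4469; share = 0.8939.

share on x_1 = 0.8939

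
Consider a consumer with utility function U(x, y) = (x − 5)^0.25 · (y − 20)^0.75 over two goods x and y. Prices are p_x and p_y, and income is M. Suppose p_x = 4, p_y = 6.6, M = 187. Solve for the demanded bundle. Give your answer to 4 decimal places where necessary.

x* = 7.1875, y* = 23.9773

MRS = (1/3)·(y−20)/(x−5). Tangency with p_x/p_y gives y−20 = 3·(p_x/p_y)·(x−5).
After buying the subsistence bundle (5, 20), a share 0.25 of the remaining income goes to x: x* = 5 + 0.25·(M − 5p_x − 20p_y)/p_x.
Discretionary income = 187 − 5·4 − 20·6.6 = 35; x* = 5 + 0.25·35/4 = 7.1875; y* = 20 + 0.75·35/6.6 = 23.9773.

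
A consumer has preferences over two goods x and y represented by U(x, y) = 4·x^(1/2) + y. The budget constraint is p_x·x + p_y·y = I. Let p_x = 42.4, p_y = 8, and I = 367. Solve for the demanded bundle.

x* = 0.1424, y* = 45.1203

MU_x = 2/√x, MU_y = 1. Tangency: 2/√x = p_x/p_y.
Solve: √x = 2·p_y/p_x, so x*(p_x,p_y) = (2·p_y/p_x)², and y* = (I − p_x·x*)/p_y.
Plugging in: x* = (2·8/42.4)² = 0.1424, y* = 45.1203.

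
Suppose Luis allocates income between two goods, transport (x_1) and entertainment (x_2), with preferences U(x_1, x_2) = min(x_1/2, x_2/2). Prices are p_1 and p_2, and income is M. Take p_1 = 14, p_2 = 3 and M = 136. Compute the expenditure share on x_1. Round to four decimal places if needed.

share on x_1 = 0.8235

Leontief preferences: the optimum is at the kink where x_1/2 = x_2/2, i.e. x_2 = x_1.
Budget: p_1·x_1 + p_2·x_1 = M, so (2·p_1 + 2·p_2)·x_1 = 2·M.
Demand: x_1*(p_1,p_2,M) = 2·M/(2·p_1 + 2·p_2), x_2* = 2·M/(2·p_1 + 2·p_2).
Here 2·14 + 2·3 = 34, giving x_1* = 8 and x_2* = 8.
Expenditure on x_1: 14·8 = 112; share = 0.8235.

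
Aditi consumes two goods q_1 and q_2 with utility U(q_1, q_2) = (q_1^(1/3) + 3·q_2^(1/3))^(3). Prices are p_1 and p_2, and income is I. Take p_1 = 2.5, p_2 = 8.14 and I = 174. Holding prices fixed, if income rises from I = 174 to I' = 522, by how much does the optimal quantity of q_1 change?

Δq_1* = 35.8795

MRS = MU_q_1/MU_q_2 = (1/3)·(q_2/q_1)^(2/3). Set equal to p_1/p_2.
Hence q_2/q_1 = (3·p_1/p_2)^(1/(2/3)), i.e. raised to the 1.5 power.
With the ratio pinned down, the budget gives q_1* = I/(p_1 + p_2·(q_2/q_1)) and q_2* = (q_2/q_1)·q_1*.
Numerically q_2/q_1 = 0.884413, so q_1* = 174/(2.5 + 8.14·0.884413) = 17.9398.
At I' = 522: q_1* = 53.8193. Change: 53.8193 − 17.9398 = 35.8795.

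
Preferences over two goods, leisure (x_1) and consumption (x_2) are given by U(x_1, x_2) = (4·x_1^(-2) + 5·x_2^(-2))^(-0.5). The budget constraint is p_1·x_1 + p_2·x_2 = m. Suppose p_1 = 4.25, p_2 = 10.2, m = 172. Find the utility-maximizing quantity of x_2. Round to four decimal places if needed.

MU_x_1 ∝ 4·x_1^(-3), MU_x_2 ∝ 5·x_2^(-3), so MRS = (4/5)·(x_2/x_1)^(3) = p_1/p_2.
Hence x_2/x_1 = ((5/4)·p_1/p_2)^(1/(3)), i.e. raised to the 1/3 power.
With the ratio pinned down, the budget gives x_1* = m/(p_1 + p_2·(x_2/x_1)) and x_2* = (x_2/x_1)·x_1*.
Numerically x_2/x_1 = 0.804574, so x_1* = 172/(4.25 + 10.2·0.804574) = 13.8079 and x_2* = 0.804574·13.8079 = 11.1095.

x_2* = 11.1095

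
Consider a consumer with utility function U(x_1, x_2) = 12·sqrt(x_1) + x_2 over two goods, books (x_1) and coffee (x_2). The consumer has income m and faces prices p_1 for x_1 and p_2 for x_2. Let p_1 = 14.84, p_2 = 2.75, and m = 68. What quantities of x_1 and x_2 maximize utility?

MU_x_1 = 6/√x_1, MU_x_2 = 1. Tangency: 6/√x_1 = p_1/p_2.
Solve: √x_1 = 6·p_2/p_1, so x_1*(p_1,p_2) = (6·p_2/p_1)², and x_2* = (m − p_1·x_1*)/p_2.
Plugging in: x_1* = (6·2.75/14.84)² = 1.2362, x_2* = 18.0561.

x_1* = 1.2362, x_2* = 18.0561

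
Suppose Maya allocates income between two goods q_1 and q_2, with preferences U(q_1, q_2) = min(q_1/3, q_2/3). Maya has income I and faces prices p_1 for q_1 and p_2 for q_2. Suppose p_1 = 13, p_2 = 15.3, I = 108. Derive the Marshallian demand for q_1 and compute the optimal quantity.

q_1* = 3.8163

Demand: q_1*(p_1,p_2,I) = 3·I/(3·p_1 + 3·p_2), q_2* = 3·I/(3·p_1 + 3·p_2).
Here 3·13 + 3·15.3 = 84.9, giving q_1* = 3.8163.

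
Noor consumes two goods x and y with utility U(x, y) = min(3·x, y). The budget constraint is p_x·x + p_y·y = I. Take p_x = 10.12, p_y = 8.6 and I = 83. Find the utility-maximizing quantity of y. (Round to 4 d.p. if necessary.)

y* = 6.9321

With perfect complements, no substitution: consume in ratio x:y = 1:3.
Budget: p_x·x + p_y·3·x = I, so (p_x + 3·p_y)·x = I.
Demand: x*(p_x,p_y,I) = I/(p_x + 3·p_y), y* = 3·I/(p_x + 3·p_y).
Here 10.12 + 3·8.6 = 35.92, giving y* = 6.9321.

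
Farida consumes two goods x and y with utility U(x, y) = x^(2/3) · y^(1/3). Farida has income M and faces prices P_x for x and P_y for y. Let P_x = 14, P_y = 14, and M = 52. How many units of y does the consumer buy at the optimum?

y* = 1.2381

Tangency: MRS = 2·y/x = P_x/P_y.
Rearranging, P_y·y = (1/2)·P_x·x. Substituting into the budget gives P_x·x·(1 + (1/2)) = M.
Demand: x*(P_x,P_y,M) = 2/3·M/P_x and y* = 1/3·M/P_y.
At P_x=14, P_y=14, M=52: y* = 1/3·52/14 = 1.2381.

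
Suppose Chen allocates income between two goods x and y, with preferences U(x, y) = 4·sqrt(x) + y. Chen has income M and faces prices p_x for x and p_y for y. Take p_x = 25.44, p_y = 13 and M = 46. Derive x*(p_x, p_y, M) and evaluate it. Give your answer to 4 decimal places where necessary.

x* = 1.0445

Utility is quasi-linear in y; the FOC for x is 2/√x = p_x/p_y.
Thus x* = (2·p_y/p_x)² — independent of M — with the rest of income spent on y.
Plugging in: x* = (2·13/25.44)² = 1.0445.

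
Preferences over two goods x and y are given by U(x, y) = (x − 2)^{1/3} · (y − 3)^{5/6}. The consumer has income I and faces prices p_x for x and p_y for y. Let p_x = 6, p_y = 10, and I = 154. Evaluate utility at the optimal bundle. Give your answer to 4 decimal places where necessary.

V = 9.8834

Discretionary income = 154 − 2·6 − 3·10 = 112; x* = 2 + 2/7·112/6 = 7.3333; y* = 3 + 5/7·112/10 = 11.
Utility at the optimum: U(7.3333, 11) = 9.8834.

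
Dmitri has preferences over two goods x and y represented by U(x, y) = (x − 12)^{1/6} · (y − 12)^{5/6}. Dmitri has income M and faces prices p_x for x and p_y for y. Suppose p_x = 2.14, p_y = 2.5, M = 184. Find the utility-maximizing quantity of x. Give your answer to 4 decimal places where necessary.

MRS = (1/5)·(y−12)/(x−12). Tangency with p_x/p_y gives y−12 = 5·(p_x/p_y)·(x−12).
After buying the subsistence bundle (12, 12), a share 1/6 of the remaining income goes to x: x* = 12 + 1/6·(M − 12p_x − 12p_y)/p_x.
Discretionary income = 184 − 12·2.14 − 12·2.5 = 128.32; x* = 12 + 1/6·128.32/2.14 = 21.9938.

x* = 21.9938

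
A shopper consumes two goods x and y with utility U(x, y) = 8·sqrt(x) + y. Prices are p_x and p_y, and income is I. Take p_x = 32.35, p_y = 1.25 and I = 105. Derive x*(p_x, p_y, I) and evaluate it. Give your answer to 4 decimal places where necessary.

x* = 0.0239

Plugging in: x* = (4·1.25/32.35)² = 0.0239.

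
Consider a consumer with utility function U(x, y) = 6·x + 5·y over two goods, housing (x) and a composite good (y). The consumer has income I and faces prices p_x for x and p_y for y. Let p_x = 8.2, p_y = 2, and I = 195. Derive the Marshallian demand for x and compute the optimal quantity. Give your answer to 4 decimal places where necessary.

x* = 0

Linear utility — the consumer picks whichever good has higher MU/price: 6/8.2 = 0.7317 vs 5/2 = 2.5.
y gives more utility per dollar, so spend all income on y: y* = I/p_y, x* = 0.
Numerically: x* = 0, y* = 97.5.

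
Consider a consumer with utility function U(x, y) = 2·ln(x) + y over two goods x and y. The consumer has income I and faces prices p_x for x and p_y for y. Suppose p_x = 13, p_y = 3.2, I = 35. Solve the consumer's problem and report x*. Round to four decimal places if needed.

x* = 0.4923

MU_x = 2/x, MU_y = 1. Tangency: 2/x = p_x/p_y.
So x*(p_x,p_y) = 2·p_y/p_x, independent of income; and y* = (I − 2·p_y)/p_y.
At the given prices: x* = 2·3.2/13 = 0.4923.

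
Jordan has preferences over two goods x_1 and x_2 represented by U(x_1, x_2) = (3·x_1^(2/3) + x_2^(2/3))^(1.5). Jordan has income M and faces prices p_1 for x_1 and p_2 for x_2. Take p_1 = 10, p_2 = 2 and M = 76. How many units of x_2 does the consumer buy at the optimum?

With the ratio pinned down, the budget gives x_1* = M/(p_1 + p_2·(x_2/x_1)) and x_2* = (x_2/x_1)·x_1*.
Numerically x_2/x_1 = 4.62963, so x_1* = 76/(10 + 2·4.62963) = 3.9462 and x_2* = 4.62963·3.9462 = 18.2692.

x_2* = 18.2692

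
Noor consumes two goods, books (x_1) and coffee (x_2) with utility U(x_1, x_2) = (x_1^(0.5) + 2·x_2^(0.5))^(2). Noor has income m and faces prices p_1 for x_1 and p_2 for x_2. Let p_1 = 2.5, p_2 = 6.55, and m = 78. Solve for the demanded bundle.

x_1* = 12.348, x_2* = 7.1954

MRS = MU_x_1/MU_x_2 = (1/2)·(x_2/x_1)^(0.5). Set equal to p_1/p_2.
Hence x_2/x_1 = (2·p_1/p_2)^(1/(0.5)), i.e. raised to the 2 power.
Substitute x_2 = (x_2/x_1)·x_1 into the budget: x_1* = m/(p_1 + p_2·(x_2/x_1)).
Numerically x_2/x_1 = 0.582717, so x_1* = 78/(2.5 + 6.55·0.582717) = 12.348 and x_2* = 0.582717·12.348 = 7.1954.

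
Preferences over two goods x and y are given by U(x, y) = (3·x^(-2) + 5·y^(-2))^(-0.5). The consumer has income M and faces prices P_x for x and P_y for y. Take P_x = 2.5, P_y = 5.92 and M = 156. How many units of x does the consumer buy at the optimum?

x* = 20.0877

Substitute y = (y/x)·x into the budget: x* = M/(P_x + P_y·(y/x)).
Numerically y/x = 0.88952, so x* = 156/(2.5 + 5.92·0.88952) = 20.0877.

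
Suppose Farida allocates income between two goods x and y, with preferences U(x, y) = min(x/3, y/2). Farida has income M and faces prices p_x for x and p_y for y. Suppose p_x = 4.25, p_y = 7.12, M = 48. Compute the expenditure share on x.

With perfect complements, no substitution: consume in ratio x:y = 3:2.
Budget: p_x·x + p_y·(2/3)·x = M, so (3·p_x + 2·p_y)·x = 3·M.
Demand: x*(p_x,p_y,M) = 3·M/(3·p_x + 2·p_y), y* = 2·M/(3·p_x + 2·p_y).
Here 3·4.25 + 2·7.12 = 26.99, giving x* = 5.3353 and y* = 3.5569.
Expenditure on x: 4.25·5.3353 = 22.6751; share = 0.4724.

share on x = 0.4724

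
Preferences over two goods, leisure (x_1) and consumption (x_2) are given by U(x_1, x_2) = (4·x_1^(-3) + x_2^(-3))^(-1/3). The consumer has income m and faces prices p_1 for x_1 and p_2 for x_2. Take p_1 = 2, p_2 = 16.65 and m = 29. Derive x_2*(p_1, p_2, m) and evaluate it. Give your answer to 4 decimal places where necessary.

x_2* = 1.3517

Substitute x_2 = (x_2/x_1)·x_1 into the budget: x_1* = m/(p_1 + p_2·(x_2/x_1)).
Numerically x_2/x_1 = 0.416283, so x_1* = 29/(2 + 16.65·0.416283) = 3.2471 and x_2* = 0.416283·3.2471 = 1.3517.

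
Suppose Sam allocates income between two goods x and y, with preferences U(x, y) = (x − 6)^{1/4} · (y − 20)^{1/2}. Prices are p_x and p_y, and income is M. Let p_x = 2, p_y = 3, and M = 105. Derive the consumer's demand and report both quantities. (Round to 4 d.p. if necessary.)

Discretionary income = 105 − 6·2 − 20·3 = 33; x* = 6 + 1/3·33/2 = 11.5; y* = 20 + 2/3·33/3 = 27.3333.

x* = 11.5, y* = 27.3333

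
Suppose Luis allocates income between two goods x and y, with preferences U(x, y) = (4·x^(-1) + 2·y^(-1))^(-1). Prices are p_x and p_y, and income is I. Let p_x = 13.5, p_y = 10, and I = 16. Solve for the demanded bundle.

x* = 0.7368, y* = 0.6053

MRS = MU_x/MU_y = 2·(y/x)^(2). Set equal to p_x/p_y.
Hence y/x = ((1/2)·p_x/p_y)^(1/(2)), i.e. raised to the 0.5 power.
With the ratio pinned down, the budget gives x* = I/(p_x + p_y·(y/x)) and y* = (y/x)·x*.
Numerically y/x = 0.821584, so x* = 16/(13.5 + 10·0.821584) = 0.7368 and y* = 0.821584·0.7368 = 0.6053.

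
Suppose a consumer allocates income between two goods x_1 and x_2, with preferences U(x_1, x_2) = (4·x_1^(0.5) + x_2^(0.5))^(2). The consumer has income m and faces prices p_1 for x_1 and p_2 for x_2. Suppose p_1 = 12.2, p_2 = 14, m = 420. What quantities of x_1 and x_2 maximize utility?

MU_x_1 ∝ 4·x_1^(-0.5), MU_x_2 ∝ x_2^(-0.5), so MRS = 4·(x_2/x_1)^(0.5) = p_1/p_2.
Hence x_2/x_1 = ((1/4)·p_1/p_2)^(1/(0.5)), i.e. raised to the 2 power.
With the ratio pinned down, the budget gives x_1* = m/(p_1 + p_2·(x_2/x_1)) and x_2* = (x_2/x_1)·x_1*.
Numerically x_2/x_1 = 0.047462, so x_1* = 420/(12.2 + 14·0.047462) = 32.6481 and x_2* = 0.047462·32.6481 = 1.5495.

x_1* = 32.6481, x_2* = 1.5495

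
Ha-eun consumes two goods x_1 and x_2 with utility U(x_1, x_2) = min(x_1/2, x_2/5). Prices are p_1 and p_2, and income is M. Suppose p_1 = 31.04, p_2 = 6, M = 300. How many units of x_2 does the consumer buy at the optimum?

Demand: x_1*(p_1,p_2,M) = 2·M/(2·p_1 + 5·p_2), x_2* = 5·M/(2·p_1 + 5·p_2).
Here 2·31.04 + 5·6 = 92.08, giving x_2* = 16.2902.

x_2* = 16.2902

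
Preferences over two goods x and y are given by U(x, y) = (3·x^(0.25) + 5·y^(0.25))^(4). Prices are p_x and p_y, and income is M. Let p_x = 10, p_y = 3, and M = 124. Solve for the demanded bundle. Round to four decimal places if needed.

From the CES first-order condition, (3/5)·(y/x)^(0.75) = p_x/p_y.
Hence y/x = ((5/3)·p_x/p_y)^(1/(0.75)), i.e. raised to the 4/3 power.
With the ratio pinned down, the budget gives x* = M/(p_x + p_y·(y/x)) and y* = (y/x)·x*.
Numerically y/x = 9.839431, so x* = 124/(10 + 3·9.839431) = 3.1378 and y* = 9.839431·3.1378 = 30.874.

x* = 3.1378, y* = 30.874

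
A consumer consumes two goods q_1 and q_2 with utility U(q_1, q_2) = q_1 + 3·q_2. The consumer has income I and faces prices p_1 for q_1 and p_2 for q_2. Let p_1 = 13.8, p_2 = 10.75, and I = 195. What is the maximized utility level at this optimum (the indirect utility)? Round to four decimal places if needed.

V = 54.4186

Linear utility — the consumer picks whichever good has higher MU/price: 1/13.8 = 0.0725 vs 3/10.75 = 0.2791.
q_2 gives more utility per dollar, so spend all income on q_2: q_2* = I/p_2, q_1* = 0.
Numerically: q_1* = 0, q_2* = 18.1395.
Utility at the optimum: U(0, 18.1395) = 54.4186.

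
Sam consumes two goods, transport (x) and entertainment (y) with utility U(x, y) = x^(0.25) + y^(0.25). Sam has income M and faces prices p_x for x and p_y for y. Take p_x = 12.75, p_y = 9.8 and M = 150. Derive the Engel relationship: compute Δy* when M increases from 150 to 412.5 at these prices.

From the CES first-order condition, (y/x)^(0.75) = p_x/p_y.
Solve for the ratio: y/x = [p_x/p_y]^(4/3).
With the ratio pinned down, the budget gives x* = M/(p_x + p_y·(y/x)) and y* = (y/x)·x*.
Numerically y/x = 1.420296, so x* = 150/(12.75 + 9.8·1.420296) = 5.6245 and y* = 1.420296·5.6245 = 7.9885.
At M' = 412.5: y* = 21.9684. Change: 21.9684 − 7.9885 = 13.9799.

Δy* = 13.9799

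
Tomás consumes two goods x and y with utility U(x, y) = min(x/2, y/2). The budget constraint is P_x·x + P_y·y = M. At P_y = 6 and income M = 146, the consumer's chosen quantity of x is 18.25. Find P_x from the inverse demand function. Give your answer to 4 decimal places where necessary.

Leontief preferences: the optimum is at the kink where x/2 = y/2, i.e. y = x.
Budget: P_x·x + P_y·x = M, so (2·P_x + 2·P_y)·x = 2·M.
Demand: x*(P_x,P_y,M) = 2·M/(2·P_x + 2·P_y), y* = 2·M/(2·P_x + 2·P_y).
Set x* = 18.25 in the demand function and solve for P_x: P_x = 2.

P_x = 2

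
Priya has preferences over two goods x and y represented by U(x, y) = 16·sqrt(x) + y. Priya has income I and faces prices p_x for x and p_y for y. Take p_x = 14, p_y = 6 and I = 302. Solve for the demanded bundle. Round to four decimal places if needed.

x* = 11.7551, y* = 22.9048

Thus x* = (8·p_y/p_x)² — independent of I — with the rest of income spent on y.
Plugging in: x* = (8·6/14)² = 11.7551, y* = 22.9048.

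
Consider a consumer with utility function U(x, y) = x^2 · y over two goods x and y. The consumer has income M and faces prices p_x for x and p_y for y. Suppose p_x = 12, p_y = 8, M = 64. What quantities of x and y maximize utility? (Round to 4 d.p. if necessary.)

The MRS is 2·y/x. Set MRS = p_x/p_y.
Rearranging, p_y·y = (1/2)·p_x·x. Substituting into the budget gives p_x·x·(1 + (1/2)) = M.
Demand: x*(p_x,p_y,M) = 2/3·M/p_x and y* = 1/3·M/p_y.
At p_x=12, p_y=8, M=64: x* = 2/3·64/12 = 3.5556, y* = 2.6667.

x* = 3.5556, y* = 2.6667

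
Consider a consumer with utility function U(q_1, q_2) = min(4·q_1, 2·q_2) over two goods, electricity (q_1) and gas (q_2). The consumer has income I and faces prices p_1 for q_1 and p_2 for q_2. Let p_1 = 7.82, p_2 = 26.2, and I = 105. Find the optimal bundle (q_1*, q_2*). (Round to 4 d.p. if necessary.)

Demand: q_1*(p_1,p_2,I) = 2·I/(2·p_1 + 4·p_2), q_2* = 4·I/(2·p_1 + 4·p_2).
Here 2·7.82 + 4·26.2 = 120.44, giving q_1* = 1.7436 and q_2* = 3.4872.

q_1* = 1.7436, q_2* = 3.4872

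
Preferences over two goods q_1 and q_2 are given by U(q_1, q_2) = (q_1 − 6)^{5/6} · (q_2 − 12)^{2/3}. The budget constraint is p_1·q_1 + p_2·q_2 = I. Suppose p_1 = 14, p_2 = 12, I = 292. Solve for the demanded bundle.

MRS = (5/4)·(q_2−12)/(q_1−6). Tangency with p_1/p_2 gives q_2−12 = (4/5)·(p_1/p_2)·(q_1−6).
Substituting into the budget: q_1* = 6 + 5/9·(I − 6·p_1 − 12·p_2)/p_1, and q_2* = 12 + 4/9·(…)/p_2.
Discretionary income = 292 − 6·14 − 12·12 = 64; q_1* = 6 + 5/9·64/14 = 8.5397; q_2* = 12 + 4/9·64/12 = 14.3704.

q_1* = 8.5397, q_2* = 14.3704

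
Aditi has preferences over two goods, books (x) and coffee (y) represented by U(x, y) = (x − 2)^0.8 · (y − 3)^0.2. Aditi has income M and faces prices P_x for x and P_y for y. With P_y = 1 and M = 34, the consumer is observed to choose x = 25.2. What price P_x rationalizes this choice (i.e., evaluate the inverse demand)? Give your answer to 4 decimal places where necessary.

P_x = 1

This is Cobb-Douglas in (x−2, y−3): tangency gives 0.8·P_y·(y−3) = 0.2·P_x·(x−2).
Substituting into the budget: x* = 2 + 0.8·(M − 2·P_x − 3·P_y)/P_x, and y* = 3 + 0.2·(…)/P_y.
Set x* = 25.2 in the demand function and solve for P_x: P_x = 1.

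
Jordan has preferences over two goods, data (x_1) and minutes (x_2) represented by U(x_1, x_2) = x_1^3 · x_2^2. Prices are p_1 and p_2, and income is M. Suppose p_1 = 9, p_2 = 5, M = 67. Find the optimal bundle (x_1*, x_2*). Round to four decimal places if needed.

x_1* = 4.4667, x_2* = 5.36

Tangency: MRS = (3/2)·x_2/x_1 = p_1/p_2.
Rearranging, p_2·x_2 = (2/3)·p_1·x_1. Substituting into the budget gives p_1·x_1·(1 + (2/3)) = M.
Demand: x_1*(p_1,p_2,M) = 0.6·M/p_1 and x_2* = 0.4·M/p_2.
At p_1=9, p_2=5, M=67: x_1* = 0.6·67/9 = 4.4667, x_2* = 5.36.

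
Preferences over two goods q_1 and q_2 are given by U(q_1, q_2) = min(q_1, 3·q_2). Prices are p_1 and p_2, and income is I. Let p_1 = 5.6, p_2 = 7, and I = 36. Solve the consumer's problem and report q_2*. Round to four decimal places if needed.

Leontief preferences: the optimum is at the kink where q_1/3 = q_2/1, i.e. q_2 = (1/3)·q_1.
Budget: p_1·q_1 + p_2·(1/3)·q_1 = I, so (3·p_1 + p_2)·q_1 = 3·I.
Demand: q_1*(p_1,p_2,I) = 3·I/(3·p_1 + p_2), q_2* = I/(3·p_1 + p_2).
Here 3·5.6 + 7 = 23.8, giving q_2* = 1.5126.

q_2* = 1.5126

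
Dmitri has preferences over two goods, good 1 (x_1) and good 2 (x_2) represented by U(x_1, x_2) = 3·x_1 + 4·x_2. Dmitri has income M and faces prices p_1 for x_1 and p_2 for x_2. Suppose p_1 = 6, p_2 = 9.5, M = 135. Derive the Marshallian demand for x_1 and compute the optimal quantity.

Linear utility — the consumer picks whichever good has higher MU/price: 3/6 = 0.5 vs 4/9.5 = 0.4211.
x_1 gives more utility per dollar, so spend all income on x_1: x_1* = M/p_1, x_2* = 0.
Numerically: x_1* = 22.5, x_2* = 0.

x_1* = 22.5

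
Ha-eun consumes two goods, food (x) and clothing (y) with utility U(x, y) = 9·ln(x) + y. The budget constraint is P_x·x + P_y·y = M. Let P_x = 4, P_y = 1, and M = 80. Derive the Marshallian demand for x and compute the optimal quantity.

x* = 2.25

MU_x = 9/x, MU_y = 1. Tangency: 9/x = P_x/P_y.
So x*(P_x,P_y) = 9·P_y/P_x, independent of income; and y* = (M − 9·P_y)/P_y.
At the given prices: x* = 9·1/4 = 2.25.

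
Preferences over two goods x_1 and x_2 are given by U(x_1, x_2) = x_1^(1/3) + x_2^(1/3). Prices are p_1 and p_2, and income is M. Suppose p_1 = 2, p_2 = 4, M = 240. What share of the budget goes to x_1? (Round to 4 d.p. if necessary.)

Substitute x_2 = (x_2/x_1)·x_1 into the budget: x_1* = M/(p_1 + p_2·(x_2/x_1)).
Numerically x_2/x_1 = 0.353553, so x_1* = 240/(2 + 4·0.353553) = 70.2944 and x_2* = 0.353553·70.2944 = 24.8528.
Expenditure on x_1: 2·70.2944 = 140.5887; share = 0.5858.

share on x_1 = 0.5858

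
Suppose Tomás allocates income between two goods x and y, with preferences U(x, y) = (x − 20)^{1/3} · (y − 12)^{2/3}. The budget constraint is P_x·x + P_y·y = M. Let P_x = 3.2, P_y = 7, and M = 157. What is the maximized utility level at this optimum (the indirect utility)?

V = 0.8831

After buying the subsistence bundle (20, 12), a share 1/3 of the remaining income goes to x: x* = 20 + 1/3·(M − 20P_x − 12P_y)/P_x.
Discretionary income = 157 − 20·3.2 − 12·7 = 9; x* = 20 + 1/3·9/3.2 = 20.9375; y* = 12 + 2/3·9/7 = 12.8571.
Utility at the optimum: U(20.9375, 12.8571) = 0.8831.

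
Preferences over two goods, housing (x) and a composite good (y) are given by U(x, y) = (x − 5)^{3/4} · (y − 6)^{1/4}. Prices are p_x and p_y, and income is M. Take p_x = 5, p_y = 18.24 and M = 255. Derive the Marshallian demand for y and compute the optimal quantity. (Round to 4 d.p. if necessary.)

Let x' = x−5, y' = y−6. MRS = 3·y'/x' = p_x/p_y.
After buying the subsistence bundle (5, 6), a share 0.75 of the remaining income goes to x: x* = 5 + 0.75·(M − 5p_x − 6p_y)/p_x.
Discretionary income = 255 − 5·5 − 6·18.24 = 120.56; y* = 6 + 0.25·120.56/18.24 = 7.6524.

y* = 7.6524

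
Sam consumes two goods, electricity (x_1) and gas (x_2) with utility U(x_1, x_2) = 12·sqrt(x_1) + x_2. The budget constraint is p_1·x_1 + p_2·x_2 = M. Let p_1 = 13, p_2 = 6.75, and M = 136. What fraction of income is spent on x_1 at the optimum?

Utility is quasi-linear in x_2; the FOC for x_1 is 6/√x_1 = p_1/p_2.
Solve: √x_1 = 6·p_2/p_1, so x_1*(p_1,p_2) = (6·p_2/p_1)², and x_2* = (M − p_1·x_1*)/p_2.
Plugging in: x_1* = (6·6.75/13)² = 9.7056, x_2* = 1.4558.
Expenditure on x_1: 13·9.7056 = 126.1731; share = 0.9277.

share on x_1 = 0.9277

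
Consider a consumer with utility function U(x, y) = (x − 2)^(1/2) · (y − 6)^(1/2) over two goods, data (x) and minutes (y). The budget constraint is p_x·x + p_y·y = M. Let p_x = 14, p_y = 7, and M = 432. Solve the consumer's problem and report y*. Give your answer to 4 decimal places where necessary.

y* = 31.8571

Let x' = x−2, y' = y−6. MRS = y'/x' = p_x/p_y.
Substituting into the budget: x* = 2 + 0.5·(M − 2·p_x − 6·p_y)/p_x, and y* = 6 + 0.5·(…)/p_y.
Discretionary income = 432 − 2·14 − 6·7 = 362; y* = 6 + 0.5·362/7 = 31.8571.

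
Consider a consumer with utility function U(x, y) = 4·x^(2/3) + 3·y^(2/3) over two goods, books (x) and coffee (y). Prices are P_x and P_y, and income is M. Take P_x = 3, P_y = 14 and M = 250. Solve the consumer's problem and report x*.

x* = 81.7497

MU_x ∝ 4·x^(-1/3), MU_y ∝ 3·y^(-1/3), so MRS = (4/3)·(y/x)^(1/3) = P_x/P_y.
Hence y/x = ((3/4)·P_x/P_y)^(1/(1/3)), i.e. raised to the 3 power.
With the ratio pinned down, the budget gives x* = M/(P_x + P_y·(y/x)) and y* = (y/x)·x*.
Numerically y/x = 0.004151, so x* = 250/(3 + 14·0.004151) = 81.7497.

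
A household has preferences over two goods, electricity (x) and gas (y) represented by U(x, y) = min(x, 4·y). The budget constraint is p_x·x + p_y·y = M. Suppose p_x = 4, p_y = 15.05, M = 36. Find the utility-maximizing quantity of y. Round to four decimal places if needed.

y* = 1.1594

With perfect complements, no substitution: consume in ratio x:y = 4:1.
Budget: p_x·x + p_y·(1/4)·x = M, so (4·p_x + p_y)·x = 4·M.
Demand: x*(p_x,p_y,M) = 4·M/(4·p_x + p_y), y* = M/(4·p_x + p_y).
Here 4·4 + 15.05 = 31.05, giving y* = 1.1594.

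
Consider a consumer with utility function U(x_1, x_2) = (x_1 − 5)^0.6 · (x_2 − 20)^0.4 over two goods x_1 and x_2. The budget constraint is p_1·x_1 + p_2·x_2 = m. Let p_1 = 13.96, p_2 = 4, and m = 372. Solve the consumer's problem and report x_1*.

x_1* = 14.5501

Substituting into the budget: x_1* = 5 + 0.6·(m − 5·p_1 − 20·p_2)/p_1, and x_2* = 20 + 0.4·(…)/p_2.
Discretionary income = 372 − 5·13.96 − 20·4 = 222.2; x_1* = 5 + 0.6·222.2/13.96 = 14.5501.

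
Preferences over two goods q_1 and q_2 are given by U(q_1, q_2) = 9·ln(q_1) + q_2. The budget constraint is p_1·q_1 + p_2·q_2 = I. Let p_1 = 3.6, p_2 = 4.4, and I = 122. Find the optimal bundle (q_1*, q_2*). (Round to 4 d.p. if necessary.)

q_1* = 11, q_2* = 18.7273

Set MRS = p_1/p_2: (9/q_1)/1 = p_1/p_2.
So q_1*(p_1,p_2) = 9·p_2/p_1, independent of income; and q_2* = (I − 9·p_2)/p_2.
At the given prices: q_1* = 9·4.4/3.6 = 11, and q_2* = 18.7273.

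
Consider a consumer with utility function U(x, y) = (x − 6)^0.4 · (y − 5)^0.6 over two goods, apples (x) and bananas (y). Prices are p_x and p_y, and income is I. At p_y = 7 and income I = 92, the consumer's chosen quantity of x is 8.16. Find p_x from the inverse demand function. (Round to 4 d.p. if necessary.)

Let x' = x−6, y' = y−5. MRS = (2/3)·y'/x' = p_x/p_y.
Substituting into the budget: x* = 6 + 0.4·(I − 6·p_x − 5·p_y)/p_x, and y* = 5 + 0.6·(…)/p_y.
Set x* = 8.16 in the demand function and solve for p_x: p_x = 5.

p_x = 5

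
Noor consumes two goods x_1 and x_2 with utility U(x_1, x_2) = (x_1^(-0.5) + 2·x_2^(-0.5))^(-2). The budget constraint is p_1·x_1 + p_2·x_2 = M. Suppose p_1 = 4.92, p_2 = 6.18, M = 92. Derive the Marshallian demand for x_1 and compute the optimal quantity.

Substitute x_2 = (x_2/x_1)·x_1 into the budget: x_1* = M/(p_1 + p_2·(x_2/x_1)).
Numerically x_2/x_1 = 1.36355, so x_1* = 92/(4.92 + 6.18·1.36355) = 6.8931.

x_1* = 6.8931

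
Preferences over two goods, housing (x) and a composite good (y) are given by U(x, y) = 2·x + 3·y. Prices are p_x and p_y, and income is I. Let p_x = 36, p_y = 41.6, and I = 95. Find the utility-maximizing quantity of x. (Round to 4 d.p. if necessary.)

x* = 0

Perfect substitutes: compare marginal utility per dollar. 2/p_x vs 3/p_y → 0.0556 vs 0.0721.
y gives more utility per dollar, so spend all income on y: y* = I/p_y, x* = 0.
Numerically: x* = 0, y* = 2.2837.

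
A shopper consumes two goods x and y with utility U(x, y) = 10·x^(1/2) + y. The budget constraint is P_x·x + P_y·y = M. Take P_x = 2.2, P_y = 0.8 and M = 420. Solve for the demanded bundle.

x* = 3.3058, y* = 515.9091

MU_x = 5/√x, MU_y = 1. Tangency: 5/√x = P_x/P_y.
Thus x* = (5·P_y/P_x)² — independent of M — with the rest of income spent on y.
Plugging in: x* = (5·0.8/2.2)² = 3.3058, y* = 515.9091.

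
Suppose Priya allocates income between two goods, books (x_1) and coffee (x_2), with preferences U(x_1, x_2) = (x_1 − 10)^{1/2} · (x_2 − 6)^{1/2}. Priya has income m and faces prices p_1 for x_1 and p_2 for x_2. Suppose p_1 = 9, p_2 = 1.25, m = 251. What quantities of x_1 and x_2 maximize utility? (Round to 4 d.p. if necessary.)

x_1* = 18.5278, x_2* = 67.4

This is Cobb-Douglas in (x_1−10, x_2−6): tangency gives 0.5·p_2·(x_2−6) = 0.5·p_1·(x_1−10).
Substituting into the budget: x_1* = 10 + 0.5·(m − 10·p_1 − 6·p_2)/p_1, and x_2* = 6 + 0.5·(…)/p_2.
Discretionary income = 251 − 10·9 − 6·1.25 = 153.5; x_1* = 10 + 0.5·153.5/9 = 18.5278; x_2* = 6 + 0.5·153.5/1.25 = 67.4.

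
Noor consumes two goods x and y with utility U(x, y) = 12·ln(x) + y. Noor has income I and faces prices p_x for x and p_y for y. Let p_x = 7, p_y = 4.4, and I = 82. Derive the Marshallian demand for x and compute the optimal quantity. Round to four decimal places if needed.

Set MRS = p_x/p_y: (12/x)/1 = p_x/p_y.
So x*(p_x,p_y) = 12·p_y/p_x, independent of income; and y* = (I − 12·p_y)/p_y.
At the given prices: x* = 12·4.4/7 = 7.5429.

x* = 7.5429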